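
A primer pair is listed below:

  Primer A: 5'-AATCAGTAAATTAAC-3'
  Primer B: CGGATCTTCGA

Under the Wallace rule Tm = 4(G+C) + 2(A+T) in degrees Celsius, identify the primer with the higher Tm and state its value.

Primer A, 36°C

Primer A: A+T=12, G+C=3 → Tm = 2(12)+4(3) = 36°C
Primer B: A+T=5, G+C=6 → Tm = 2(5)+4(6) = 34°C
36°C vs 34°C → primer A is higher.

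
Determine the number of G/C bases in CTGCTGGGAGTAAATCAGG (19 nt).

10

Scanning the sequence gives A=5, T=4, C=3, G=7.
G+C = 7 + 3 = 10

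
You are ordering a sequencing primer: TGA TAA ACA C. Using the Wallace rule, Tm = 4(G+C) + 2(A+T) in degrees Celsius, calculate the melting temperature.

A=5, T=2, C=2, G=1
AT pairs contribute 7, GC pairs contribute 3.
Tm = 4·3 + 2·7 = 12 + 14 = 26°C

26°C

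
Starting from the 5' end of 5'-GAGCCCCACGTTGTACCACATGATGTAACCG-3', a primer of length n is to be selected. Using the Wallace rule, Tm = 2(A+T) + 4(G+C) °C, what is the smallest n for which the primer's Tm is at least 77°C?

n = 25

First 24 bases: GAGCCCCACGTTGTACCACATGAT → Tm = 74°C (< 77°C)
First 25 bases: GAGCCCCACGTTGTACCACATGATG → Tm = 78°C (≥ 77°C)
Each additional base adds 2°C (A/T) or 4°C (G/C), so Tm is non-decreasing in n; n = 25 is the first length to reach 77°C.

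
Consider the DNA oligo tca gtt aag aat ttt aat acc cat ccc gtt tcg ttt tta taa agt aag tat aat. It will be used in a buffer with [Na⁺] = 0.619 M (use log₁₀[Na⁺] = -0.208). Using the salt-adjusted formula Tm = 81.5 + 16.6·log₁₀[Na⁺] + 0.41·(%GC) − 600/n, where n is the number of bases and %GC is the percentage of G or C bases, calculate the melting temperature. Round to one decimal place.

Length n = 54. Base counts: C=8, T=22, A=18, G=6
G+C = 14, so %GC = 14/54 × 100 = 25.926%
Salt term: 16.6 × (-0.208) = -3.453
GC term: 0.41 × 25.926 = 10.63; length term: −600/54 = −11.111
Tm = 81.5 + (-3.453) + 10.63 − 11.111 = 77.566 → 77.6°C

77.6°C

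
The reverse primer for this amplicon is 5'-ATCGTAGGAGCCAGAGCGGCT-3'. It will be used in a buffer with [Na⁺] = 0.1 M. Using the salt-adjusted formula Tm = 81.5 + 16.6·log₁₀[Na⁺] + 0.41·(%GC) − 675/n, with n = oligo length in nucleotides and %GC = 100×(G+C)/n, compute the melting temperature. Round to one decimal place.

58.1°C

Length n = 21. Scanning the sequence gives T=3, G=8, A=5, C=5.
G+C = 13, so %GC = 13/21 × 100 = 61.905%
Salt term: 16.6 × (-1) = -16.6
GC term: 0.41 × 61.905 = 25.381; length term: −675/21 = −32.143
Tm = 81.5 + (-16.6) + 25.381 − 32.143 = 58.138 → 58.1°C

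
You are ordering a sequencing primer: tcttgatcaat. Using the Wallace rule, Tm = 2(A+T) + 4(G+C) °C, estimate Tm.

Base counts: C=2, T=5, A=3, G=1
AT pairs contribute 8, GC pairs contribute 3.
Tm = 2(8) + 4(3) = 16 + 12 = 28°C

28°C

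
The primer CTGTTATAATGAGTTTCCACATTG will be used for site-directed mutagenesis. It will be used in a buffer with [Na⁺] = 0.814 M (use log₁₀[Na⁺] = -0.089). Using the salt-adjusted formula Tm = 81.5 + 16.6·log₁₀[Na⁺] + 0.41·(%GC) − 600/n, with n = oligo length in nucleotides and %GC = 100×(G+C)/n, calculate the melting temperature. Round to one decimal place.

68.7°C

Length n = 24. Counting bases: T=10, C=4, A=6, G=4
G+C = 8, so %GC = 8/24 × 100 = 33.333%
Salt term: 16.6 × (-0.089) = -1.477
GC term: 0.41 × 33.333 = 13.667; length term: −600/24 = −25
Tm = 81.5 + (-1.477) + 13.667 − 25 = 68.69 → 68.7°C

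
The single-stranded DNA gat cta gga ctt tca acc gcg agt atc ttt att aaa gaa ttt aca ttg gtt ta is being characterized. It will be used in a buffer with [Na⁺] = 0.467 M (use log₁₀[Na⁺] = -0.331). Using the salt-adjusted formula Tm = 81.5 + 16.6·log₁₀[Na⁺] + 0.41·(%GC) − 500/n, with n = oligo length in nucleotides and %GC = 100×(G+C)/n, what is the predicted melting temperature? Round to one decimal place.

Length n = 53. Base counts: T=20, C=8, A=16, G=9
G+C = 17, so %GC = 17/53 × 100 = 32.075%
Salt term: 16.6 × (-0.331) = -5.495
GC term: 0.41 × 32.075 = 13.151; length term: −500/53 = −9.434
Tm = 81.5 + (-5.495) + 13.151 − 9.434 = 79.722 → 79.7°C

79.7°C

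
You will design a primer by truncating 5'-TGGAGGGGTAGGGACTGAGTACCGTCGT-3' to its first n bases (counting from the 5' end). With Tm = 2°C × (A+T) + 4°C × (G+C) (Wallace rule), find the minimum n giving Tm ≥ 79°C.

First 24 bases: TGGAGGGGTAGGGACTGAGTACCG → Tm = 78°C (< 79°C)
First 25 bases: TGGAGGGGTAGGGACTGAGTACCGT → Tm = 80°C (≥ 79°C)
Each additional base adds 2°C (A/T) or 4°C (G/C), so Tm is non-decreasing in n; n = 25 is the first length to reach 79°C.

n = 25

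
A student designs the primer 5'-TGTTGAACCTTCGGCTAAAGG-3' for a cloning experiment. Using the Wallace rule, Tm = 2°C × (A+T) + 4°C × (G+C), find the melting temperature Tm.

62°C

Base counts: G=6, A=5, T=6, C=4
A+T = 11, G+C = 10
Tm = 2(11) + 4(10) = 22 + 40 = 62°C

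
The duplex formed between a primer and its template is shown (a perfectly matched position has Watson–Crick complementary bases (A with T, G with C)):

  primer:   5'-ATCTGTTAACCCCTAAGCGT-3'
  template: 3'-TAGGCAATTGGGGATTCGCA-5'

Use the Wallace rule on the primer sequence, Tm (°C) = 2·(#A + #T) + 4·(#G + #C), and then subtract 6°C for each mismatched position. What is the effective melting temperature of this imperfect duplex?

Primer base counts: A=5, T=6, G=3, C=6 → A+T=11, G+C=9
Perfect-match Tm = 2(11) + 4(9) = 22 + 36 = 58°C
Mismatches (positions where the bases are not complementary): 1 (at position 4)
Effective Tm = 58 − 1×6 = 58 − 6 = 52°C

52°C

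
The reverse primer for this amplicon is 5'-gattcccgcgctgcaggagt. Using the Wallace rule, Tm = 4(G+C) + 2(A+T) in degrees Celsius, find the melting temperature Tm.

C=6, G=7, T=4, A=3
AT pairs contribute 7, GC pairs contribute 13.
Tm = 2(7) + 4(13) = 14 + 52 = 66°C

66°C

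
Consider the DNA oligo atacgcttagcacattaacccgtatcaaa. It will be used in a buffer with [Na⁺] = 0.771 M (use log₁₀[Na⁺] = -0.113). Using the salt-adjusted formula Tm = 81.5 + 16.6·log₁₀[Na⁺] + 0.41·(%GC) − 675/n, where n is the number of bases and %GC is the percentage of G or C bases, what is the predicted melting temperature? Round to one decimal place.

71.9°C

Length n = 29. Counting bases: C=8, A=11, T=7, G=3
G+C = 11, so %GC = 11/29 × 100 = 37.931%
Salt term: 16.6 × (-0.113) = -1.876
GC term: 0.41 × 37.931 = 15.552; length term: −675/29 = −23.276
Tm = 81.5 + (-1.876) + 15.552 − 23.276 = 71.9 → 71.9°C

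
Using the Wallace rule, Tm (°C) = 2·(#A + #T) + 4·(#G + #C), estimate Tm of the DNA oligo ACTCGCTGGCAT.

Counting bases: G=3, A=2, T=3, C=4
AT pairs contribute 5, GC pairs contribute 7.
Tm = 4·7 + 2·5 = 28 + 10 = 38°C

38°C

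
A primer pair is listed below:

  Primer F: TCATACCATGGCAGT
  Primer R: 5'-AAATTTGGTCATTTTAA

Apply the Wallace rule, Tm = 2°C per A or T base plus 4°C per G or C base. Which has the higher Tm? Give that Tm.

Primer F, 44°C

Primer F: A+T=8, G+C=7 → Tm = 2(8)+4(7) = 44°C
Primer R: A+T=14, G+C=3 → Tm = 2(14)+4(3) = 40°C
44°C vs 40°C → primer F is higher.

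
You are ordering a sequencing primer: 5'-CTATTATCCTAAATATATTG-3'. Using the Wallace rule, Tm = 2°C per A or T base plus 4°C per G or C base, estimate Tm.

48°C

T=9, C=3, A=7, G=1
So N_AT = 16 and N_GC = 4.
Tm = 2×16 + 4×4 = 48°C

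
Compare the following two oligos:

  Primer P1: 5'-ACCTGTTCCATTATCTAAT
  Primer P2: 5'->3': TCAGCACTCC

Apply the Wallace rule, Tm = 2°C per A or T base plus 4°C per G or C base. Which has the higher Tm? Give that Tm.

Primer P1, 50°C

Primer P1: A+T=13, G+C=6 → Tm = 2(13)+4(6) = 50°C
Primer P2: A+T=4, G+C=6 → Tm = 2(4)+4(6) = 32°C
50°C vs 32°C → primer P1 is higher.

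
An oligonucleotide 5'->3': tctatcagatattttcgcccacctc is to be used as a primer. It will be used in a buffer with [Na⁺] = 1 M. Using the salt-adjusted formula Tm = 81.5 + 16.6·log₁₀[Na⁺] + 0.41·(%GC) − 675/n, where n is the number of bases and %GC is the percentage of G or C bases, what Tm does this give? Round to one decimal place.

Length n = 25. Base counts: G=2, A=5, T=9, C=9
G+C = 11, so %GC = 11/25 × 100 = 44%
Salt term: 16.6 × (0) = 0
GC term: 0.41 × 44 = 18.04; length term: −675/25 = −27
Tm = 81.5 + (0) + 18.04 − 27 = 72.54 → 72.5°C

72.5°C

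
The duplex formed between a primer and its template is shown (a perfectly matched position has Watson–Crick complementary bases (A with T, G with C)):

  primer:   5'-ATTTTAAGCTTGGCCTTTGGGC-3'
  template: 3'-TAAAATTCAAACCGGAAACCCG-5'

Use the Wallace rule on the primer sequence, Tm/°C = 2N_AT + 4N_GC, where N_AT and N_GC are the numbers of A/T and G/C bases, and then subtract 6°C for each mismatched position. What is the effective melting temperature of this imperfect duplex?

Primer base counts: A=3, T=9, G=6, C=4 → A+T=12, G+C=10
Perfect-match Tm = 2(12) + 4(10) = 24 + 40 = 64°C
Mismatches (positions where the bases are not complementary): 1 (at position 9)
Effective Tm = 64 − 1×6 = 64 − 6 = 58°C

58°C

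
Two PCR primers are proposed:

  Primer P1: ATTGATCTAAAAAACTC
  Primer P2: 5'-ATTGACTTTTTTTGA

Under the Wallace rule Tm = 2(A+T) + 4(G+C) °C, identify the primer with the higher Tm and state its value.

Primer P1, 42°C

Primer P1: A+T=13, G+C=4 → Tm = 2(13)+4(4) = 42°C
Primer P2: A+T=12, G+C=3 → Tm = 2(12)+4(3) = 36°C
42°C vs 36°C → primer P1 is higher.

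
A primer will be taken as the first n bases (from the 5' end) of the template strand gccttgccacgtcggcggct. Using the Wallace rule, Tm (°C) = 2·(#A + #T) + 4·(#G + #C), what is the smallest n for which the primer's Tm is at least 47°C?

First 13 bases: GCCTTGCCACGTC → Tm = 44°C (< 47°C)
First 14 bases: GCCTTGCCACGTCG → Tm = 48°C (≥ 47°C)
Since every base adds ≥2°C, Tm only increases with n, so the threshold is first crossed at n = 14.

n = 14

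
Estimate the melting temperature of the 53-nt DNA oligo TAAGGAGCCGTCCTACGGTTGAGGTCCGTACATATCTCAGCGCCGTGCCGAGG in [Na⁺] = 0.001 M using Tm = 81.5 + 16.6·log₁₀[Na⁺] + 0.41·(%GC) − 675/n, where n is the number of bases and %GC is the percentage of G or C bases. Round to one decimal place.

Length n = 53. C=15, T=11, A=10, G=17
G+C = 32, so %GC = 32/53 × 100 = 60.377%
Salt term: 16.6 × (-3) = -49.8
GC term: 0.41 × 60.377 = 24.755; length term: −675/53 = −12.736
Tm = 81.5 + (-49.8) + 24.755 − 12.736 = 43.719 → 43.7°C

43.7°C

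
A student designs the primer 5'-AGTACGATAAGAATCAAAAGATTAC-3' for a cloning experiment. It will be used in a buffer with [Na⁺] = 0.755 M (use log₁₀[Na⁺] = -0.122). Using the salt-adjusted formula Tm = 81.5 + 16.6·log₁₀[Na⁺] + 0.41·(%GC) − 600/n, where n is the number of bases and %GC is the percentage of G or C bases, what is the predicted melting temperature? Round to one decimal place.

Length n = 25. Base counts: C=3, G=4, A=13, T=5
G+C = 7, so %GC = 7/25 × 100 = 28%
Salt term: 16.6 × (-0.122) = -2.025
GC term: 0.41 × 28 = 11.48; length term: −600/25 = −24
Tm = 81.5 + (-2.025) + 11.48 − 24 = 66.955 → 67.0°C

67.0°C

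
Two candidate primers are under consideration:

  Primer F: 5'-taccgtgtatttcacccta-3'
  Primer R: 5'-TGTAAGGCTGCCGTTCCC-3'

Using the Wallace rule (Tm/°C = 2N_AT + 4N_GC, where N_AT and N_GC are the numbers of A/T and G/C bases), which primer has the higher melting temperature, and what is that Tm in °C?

Primer F: A+T=11, G+C=8 → Tm = 2(11)+4(8) = 54°C
Primer R: A+T=7, G+C=11 → Tm = 2(7)+4(11) = 58°C
54°C vs 58°C → primer R is higher.

Primer R, 58°C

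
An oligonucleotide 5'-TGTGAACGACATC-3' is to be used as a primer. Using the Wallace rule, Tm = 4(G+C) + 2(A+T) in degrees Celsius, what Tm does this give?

38°C

G=3, C=3, A=4, T=3
So N_AT = 7 and N_GC = 6.
Tm = 4·6 + 2·7 = 24 + 14 = 38°C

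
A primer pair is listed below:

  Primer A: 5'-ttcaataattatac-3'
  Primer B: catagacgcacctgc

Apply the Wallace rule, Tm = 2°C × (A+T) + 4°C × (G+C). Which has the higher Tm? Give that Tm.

Primer B, 48°C

Primer A: A+T=12, G+C=2 → Tm = 2(12)+4(2) = 32°C
Primer B: A+T=6, G+C=9 → Tm = 2(6)+4(9) = 48°C
32°C vs 48°C → primer B is higher.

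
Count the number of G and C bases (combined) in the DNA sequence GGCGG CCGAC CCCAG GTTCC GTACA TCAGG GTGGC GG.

C=12, G=15, A=5, T=5
Total G or C: 15 + 12 = 27

27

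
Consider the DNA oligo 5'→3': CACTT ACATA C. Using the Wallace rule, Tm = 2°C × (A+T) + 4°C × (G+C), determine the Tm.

30°C

A=4, G=0, C=4, T=3
A+T = 7, G+C = 4
Tm = 4·4 + 2·7 = 16 + 14 = 30°C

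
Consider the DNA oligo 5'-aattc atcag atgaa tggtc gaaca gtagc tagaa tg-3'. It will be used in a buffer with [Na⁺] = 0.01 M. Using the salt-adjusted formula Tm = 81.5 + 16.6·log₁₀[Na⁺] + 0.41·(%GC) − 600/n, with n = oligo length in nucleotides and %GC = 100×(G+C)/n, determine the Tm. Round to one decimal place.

Length n = 37. Scanning the sequence gives C=5, T=9, A=14, G=9.
G+C = 14, so %GC = 14/37 × 100 = 37.838%
Salt term: 16.6 × (-2) = -33.2
GC term: 0.41 × 37.838 = 15.514; length term: −600/37 = −16.216
Tm = 81.5 + (-33.2) + 15.514 − 16.216 = 47.598 → 47.6°C

47.6°C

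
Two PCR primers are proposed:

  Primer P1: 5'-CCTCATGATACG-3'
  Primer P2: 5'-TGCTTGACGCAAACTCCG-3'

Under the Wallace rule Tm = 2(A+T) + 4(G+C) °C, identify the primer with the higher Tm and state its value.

Primer P2, 56°C

Primer P1: A+T=6, G+C=6 → Tm = 2(6)+4(6) = 36°C
Primer P2: A+T=8, G+C=10 → Tm = 2(8)+4(10) = 56°C
36°C vs 56°C → primer P2 is higher.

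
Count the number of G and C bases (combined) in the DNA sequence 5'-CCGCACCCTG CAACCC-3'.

Base counts: T=1, C=10, G=2, A=3
Total G or C: 2 + 10 = 12

12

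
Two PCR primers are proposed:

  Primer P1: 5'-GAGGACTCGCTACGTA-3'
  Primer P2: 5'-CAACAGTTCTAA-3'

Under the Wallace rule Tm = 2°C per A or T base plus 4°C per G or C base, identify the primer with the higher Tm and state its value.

Primer P1: A+T=7, G+C=9 → Tm = 2(7)+4(9) = 50°C
Primer P2: A+T=8, G+C=4 → Tm = 2(8)+4(4) = 32°C
50°C vs 32°C → primer P1 is higher.

Primer P1, 50°C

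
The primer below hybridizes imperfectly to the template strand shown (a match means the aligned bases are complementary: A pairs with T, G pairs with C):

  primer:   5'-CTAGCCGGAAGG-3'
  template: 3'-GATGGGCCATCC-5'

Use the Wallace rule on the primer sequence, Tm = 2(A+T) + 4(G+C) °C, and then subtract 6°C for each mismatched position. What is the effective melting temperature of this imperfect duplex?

Primer base counts: A=3, T=1, G=5, C=3 → A+T=4, G+C=8
Perfect-match Tm = 2(4) + 4(8) = 8 + 32 = 40°C
Mismatches (positions where the bases are not complementary): 2 (at positions 4, 9)
Effective Tm = 40 − 2×6 = 40 − 12 = 28°C

28°C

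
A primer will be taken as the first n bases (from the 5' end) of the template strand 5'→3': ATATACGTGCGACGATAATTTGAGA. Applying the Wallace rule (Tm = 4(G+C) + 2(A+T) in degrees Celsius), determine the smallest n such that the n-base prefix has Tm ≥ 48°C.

n = 17

First 16 bases: ATATACGTGCGACGAT → Tm = 46°C (< 48°C)
First 17 bases: ATATACGTGCGACGATA → Tm = 48°C (≥ 48°C)
Since every base adds ≥2°C, Tm only increases with n, so the threshold is first crossed at n = 17.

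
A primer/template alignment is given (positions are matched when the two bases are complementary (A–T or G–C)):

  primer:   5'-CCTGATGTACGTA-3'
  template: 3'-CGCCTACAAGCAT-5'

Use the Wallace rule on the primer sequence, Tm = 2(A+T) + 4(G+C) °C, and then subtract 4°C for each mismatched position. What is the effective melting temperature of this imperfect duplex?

Primer base counts: A=3, T=4, G=3, C=3 → A+T=7, G+C=6
Perfect-match Tm = 2(7) + 4(6) = 14 + 24 = 38°C
Mismatches (positions where the bases are not complementary): 3 (at positions 1, 3, 9)
Effective Tm = 38 − 3×4 = 38 − 12 = 26°C

26°C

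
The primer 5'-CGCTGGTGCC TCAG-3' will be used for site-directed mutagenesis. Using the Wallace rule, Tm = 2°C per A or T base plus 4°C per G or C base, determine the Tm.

Base counts: C=5, A=1, G=5, T=3
A+T = 4, G+C = 10
Tm = 4·10 + 2·4 = 40 + 8 = 48°C

48°C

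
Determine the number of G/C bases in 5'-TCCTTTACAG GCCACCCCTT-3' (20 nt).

11

T=6, G=2, A=3, C=9
G+C = 2 + 9 = 11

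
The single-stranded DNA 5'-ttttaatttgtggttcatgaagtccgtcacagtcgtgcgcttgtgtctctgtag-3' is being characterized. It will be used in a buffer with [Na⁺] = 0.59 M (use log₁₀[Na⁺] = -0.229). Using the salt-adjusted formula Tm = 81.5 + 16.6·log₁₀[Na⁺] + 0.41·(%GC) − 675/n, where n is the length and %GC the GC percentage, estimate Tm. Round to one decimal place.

Length n = 54. G=14, C=10, A=8, T=22
G+C = 24, so %GC = 24/54 × 100 = 44.444%
Salt term: 16.6 × (-0.229) = -3.801
GC term: 0.41 × 44.444 = 18.222; length term: −675/54 = −12.5
Tm = 81.5 + (-3.801) + 18.222 − 12.5 = 83.421 → 83.4°C

83.4°C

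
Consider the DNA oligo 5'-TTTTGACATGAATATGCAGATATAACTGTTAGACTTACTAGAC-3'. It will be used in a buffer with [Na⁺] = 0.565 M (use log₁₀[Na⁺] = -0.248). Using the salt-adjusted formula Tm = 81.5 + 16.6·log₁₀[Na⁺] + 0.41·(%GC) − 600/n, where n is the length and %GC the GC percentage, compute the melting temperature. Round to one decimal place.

75.8°C

Length n = 43. G=7, A=15, T=15, C=6
G+C = 13, so %GC = 13/43 × 100 = 30.233%
Salt term: 16.6 × (-0.248) = -4.117
GC term: 0.41 × 30.233 = 12.396; length term: −600/43 = −13.953
Tm = 81.5 + (-4.117) + 12.396 − 13.953 = 75.826 → 75.8°C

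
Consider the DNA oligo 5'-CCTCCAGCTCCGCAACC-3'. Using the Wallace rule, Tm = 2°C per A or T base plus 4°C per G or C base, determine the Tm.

58°C

Scanning the sequence gives G=2, A=3, T=2, C=10.
A+T = 5, G+C = 12
Tm = 4·12 + 2·5 = 48 + 10 = 58°C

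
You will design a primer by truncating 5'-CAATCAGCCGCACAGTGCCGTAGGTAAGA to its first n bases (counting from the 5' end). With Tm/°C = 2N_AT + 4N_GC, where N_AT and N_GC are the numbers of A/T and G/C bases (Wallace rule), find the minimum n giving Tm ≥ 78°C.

First 23 bases: CAATCAGCCGCACAGTGCCGTAG → Tm = 74°C (< 78°C)
First 24 bases: CAATCAGCCGCACAGTGCCGTAGG → Tm = 78°C (≥ 78°C)
Each additional base adds 2°C (A/T) or 4°C (G/C), so Tm is non-decreasing in n; n = 24 is the first length to reach 78°C.

n = 24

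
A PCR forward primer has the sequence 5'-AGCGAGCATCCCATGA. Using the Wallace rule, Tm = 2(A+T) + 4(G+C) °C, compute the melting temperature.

Scanning the sequence gives T=2, C=5, A=5, G=4.
So N_AT = 7 and N_GC = 9.
Tm = 2(7) + 4(9) = 14 + 36 = 50°C

50°C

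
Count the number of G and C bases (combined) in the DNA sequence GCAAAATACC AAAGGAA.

Counting bases: C=3, G=3, T=1, A=10
Total G or C: 3 + 3 = 6

6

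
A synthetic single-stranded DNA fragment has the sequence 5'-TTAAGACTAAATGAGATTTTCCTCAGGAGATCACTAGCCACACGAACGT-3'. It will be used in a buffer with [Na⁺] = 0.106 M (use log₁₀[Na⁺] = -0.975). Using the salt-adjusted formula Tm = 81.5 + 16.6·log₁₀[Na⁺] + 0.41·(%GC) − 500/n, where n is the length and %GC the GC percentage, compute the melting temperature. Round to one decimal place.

Length n = 49. Counting bases: C=11, A=17, T=12, G=9
G+C = 20, so %GC = 20/49 × 100 = 40.816%
Salt term: 16.6 × (-0.975) = -16.185
GC term: 0.41 × 40.816 = 16.735; length term: −500/49 = −10.204
Tm = 81.5 + (-16.185) + 16.735 − 10.204 = 71.846 → 71.8°C

71.8°C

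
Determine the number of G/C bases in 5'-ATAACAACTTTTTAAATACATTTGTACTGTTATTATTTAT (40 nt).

C=4, T=20, A=14, G=2
G+C = 2 + 4 = 6

6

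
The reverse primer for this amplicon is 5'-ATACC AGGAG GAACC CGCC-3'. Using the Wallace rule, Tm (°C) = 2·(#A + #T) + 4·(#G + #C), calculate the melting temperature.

62°C

Counting bases: A=6, T=1, G=5, C=7
So N_AT = 7 and N_GC = 12.
Tm = 4·12 + 2·7 = 48 + 14 = 62°C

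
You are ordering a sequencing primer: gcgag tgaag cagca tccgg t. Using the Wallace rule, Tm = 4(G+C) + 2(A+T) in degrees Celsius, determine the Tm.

68°C

C=5, A=5, T=3, G=8
AT pairs contribute 8, GC pairs contribute 13.
Tm = 2(8) + 4(13) = 16 + 52 = 68°C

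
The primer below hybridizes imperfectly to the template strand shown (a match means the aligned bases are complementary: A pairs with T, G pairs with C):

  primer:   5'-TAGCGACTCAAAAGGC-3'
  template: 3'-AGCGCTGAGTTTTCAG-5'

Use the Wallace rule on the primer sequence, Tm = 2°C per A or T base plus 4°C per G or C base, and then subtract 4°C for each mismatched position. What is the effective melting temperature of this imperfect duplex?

Primer base counts: A=6, T=2, G=4, C=4 → A+T=8, G+C=8
Perfect-match Tm = 2(8) + 4(8) = 16 + 32 = 48°C
Mismatches (positions where the bases are not complementary): 2 (at positions 2, 15)
Effective Tm = 48 − 2×4 = 48 − 8 = 40°C

40°C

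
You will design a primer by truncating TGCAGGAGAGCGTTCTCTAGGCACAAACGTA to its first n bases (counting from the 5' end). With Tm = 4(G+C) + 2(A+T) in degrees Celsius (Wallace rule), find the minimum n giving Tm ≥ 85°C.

First 27 bases: TGCAGGAGAGCGTTCTCTAGGCACAAA → Tm = 82°C (< 85°C)
First 28 bases: TGCAGGAGAGCGTTCTCTAGGCACAAAC → Tm = 86°C (≥ 85°C)
Each additional base adds 2°C (A/T) or 4°C (G/C), so Tm is non-decreasing in n; n = 28 is the first length to reach 85°C.

n = 28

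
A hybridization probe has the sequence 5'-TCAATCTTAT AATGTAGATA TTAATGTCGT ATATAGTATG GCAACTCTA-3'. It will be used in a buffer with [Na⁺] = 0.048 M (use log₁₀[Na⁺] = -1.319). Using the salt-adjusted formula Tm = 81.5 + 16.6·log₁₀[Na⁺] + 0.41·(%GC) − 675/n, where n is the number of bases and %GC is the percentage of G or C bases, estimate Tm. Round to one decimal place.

56.7°C

Length n = 49. Base counts: T=19, G=7, C=6, A=17
G+C = 13, so %GC = 13/49 × 100 = 26.531%
Salt term: 16.6 × (-1.319) = -21.895
GC term: 0.41 × 26.531 = 10.878; length term: −675/49 = −13.776
Tm = 81.5 + (-21.895) + 10.878 − 13.776 = 56.707 → 56.7°C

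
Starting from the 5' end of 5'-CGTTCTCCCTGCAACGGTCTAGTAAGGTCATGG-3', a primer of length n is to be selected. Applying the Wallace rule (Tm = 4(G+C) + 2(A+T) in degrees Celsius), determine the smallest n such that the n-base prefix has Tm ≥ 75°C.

First 24 bases: CGTTCTCCCTGCAACGGTCTAGTA → Tm = 74°C (< 75°C)
First 25 bases: CGTTCTCCCTGCAACGGTCTAGTAA → Tm = 76°C (≥ 75°C)
Since every base adds ≥2°C, Tm only increases with n, so the threshold is first crossed at n = 25.

n = 25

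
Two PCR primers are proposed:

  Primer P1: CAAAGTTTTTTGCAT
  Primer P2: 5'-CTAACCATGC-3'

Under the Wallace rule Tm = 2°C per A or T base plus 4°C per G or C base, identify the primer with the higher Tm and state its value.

Primer P1, 38°C

Primer P1: A+T=11, G+C=4 → Tm = 2(11)+4(4) = 38°C
Primer P2: A+T=5, G+C=5 → Tm = 2(5)+4(5) = 30°C
38°C vs 30°C → primer P1 is higher.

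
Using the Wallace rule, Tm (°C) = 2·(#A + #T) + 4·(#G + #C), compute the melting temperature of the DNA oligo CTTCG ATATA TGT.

34°C

C=2, T=6, A=3, G=2
A+T = 9, G+C = 4
Tm = 2(9) + 4(4) = 18 + 16 = 34°C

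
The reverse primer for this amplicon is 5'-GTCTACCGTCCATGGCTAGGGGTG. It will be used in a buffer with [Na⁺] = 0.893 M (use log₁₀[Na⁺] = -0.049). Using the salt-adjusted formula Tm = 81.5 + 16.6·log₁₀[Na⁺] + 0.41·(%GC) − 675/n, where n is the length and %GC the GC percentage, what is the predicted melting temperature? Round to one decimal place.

Length n = 24. Scanning the sequence gives T=6, C=6, A=3, G=9.
G+C = 15, so %GC = 15/24 × 100 = 62.5%
Salt term: 16.6 × (-0.049) = -0.813
GC term: 0.41 × 62.5 = 25.625; length term: −675/24 = −28.125
Tm = 81.5 + (-0.813) + 25.625 − 28.125 = 78.187 → 78.2°C

78.2°C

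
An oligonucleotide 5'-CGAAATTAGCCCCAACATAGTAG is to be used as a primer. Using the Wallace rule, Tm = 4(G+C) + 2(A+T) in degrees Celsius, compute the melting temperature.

Scanning the sequence gives A=9, C=6, T=4, G=4.
So N_AT = 13 and N_GC = 10.
Tm = 2×13 + 4×10 = 66°C

66°C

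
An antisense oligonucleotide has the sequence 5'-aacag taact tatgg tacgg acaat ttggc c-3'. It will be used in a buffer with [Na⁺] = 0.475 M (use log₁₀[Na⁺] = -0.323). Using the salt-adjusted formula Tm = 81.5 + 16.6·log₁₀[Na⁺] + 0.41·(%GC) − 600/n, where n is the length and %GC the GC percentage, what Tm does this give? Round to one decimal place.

74.0°C

Length n = 31. Counting bases: A=10, C=6, G=7, T=8
G+C = 13, so %GC = 13/31 × 100 = 41.935%
Salt term: 16.6 × (-0.323) = -5.362
GC term: 0.41 × 41.935 = 17.193; length term: −600/31 = −19.355
Tm = 81.5 + (-5.362) + 17.193 − 19.355 = 73.976 → 74.0°C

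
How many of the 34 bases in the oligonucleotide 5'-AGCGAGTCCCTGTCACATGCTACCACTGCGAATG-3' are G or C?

19

Base counts: C=11, G=8, T=7, A=8
Total G or C: 8 + 11 = 19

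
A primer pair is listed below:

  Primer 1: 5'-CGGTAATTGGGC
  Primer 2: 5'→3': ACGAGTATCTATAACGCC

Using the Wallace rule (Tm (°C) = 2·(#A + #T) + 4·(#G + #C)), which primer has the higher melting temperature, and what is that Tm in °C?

Primer 2, 52°C

Primer 1: A+T=5, G+C=7 → Tm = 2(5)+4(7) = 38°C
Primer 2: A+T=10, G+C=8 → Tm = 2(10)+4(8) = 52°C
38°C vs 52°C → primer 2 is higher.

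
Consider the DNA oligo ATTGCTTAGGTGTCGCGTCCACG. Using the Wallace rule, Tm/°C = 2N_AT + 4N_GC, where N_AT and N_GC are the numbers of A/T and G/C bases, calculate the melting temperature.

72°C

Scanning the sequence gives T=7, G=7, A=3, C=6.
A+T = 10, G+C = 13
Tm = 2×10 + 4×13 = 72°C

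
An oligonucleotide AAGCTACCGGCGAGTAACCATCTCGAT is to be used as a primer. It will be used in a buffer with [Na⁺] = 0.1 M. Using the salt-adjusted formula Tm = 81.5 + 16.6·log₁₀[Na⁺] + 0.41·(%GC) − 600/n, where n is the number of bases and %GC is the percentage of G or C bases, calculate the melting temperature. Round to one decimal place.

Length n = 27. Counting bases: G=6, T=5, C=8, A=8
G+C = 14, so %GC = 14/27 × 100 = 51.852%
Salt term: 16.6 × (-1) = -16.6
GC term: 0.41 × 51.852 = 21.259; length term: −600/27 = −22.222
Tm = 81.5 + (-16.6) + 21.259 − 22.222 = 63.937 → 63.9°C

63.9°C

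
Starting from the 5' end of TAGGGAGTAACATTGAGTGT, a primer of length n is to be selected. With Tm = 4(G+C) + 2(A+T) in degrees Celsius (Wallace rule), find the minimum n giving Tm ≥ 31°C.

n = 11

First 10 bases: TAGGGAGTAA → Tm = 28°C (< 31°C)
First 11 bases: TAGGGAGTAAC → Tm = 32°C (≥ 31°C)
Each additional base adds 2°C (A/T) or 4°C (G/C), so Tm is non-decreasing in n; n = 11 is the first length to reach 31°C.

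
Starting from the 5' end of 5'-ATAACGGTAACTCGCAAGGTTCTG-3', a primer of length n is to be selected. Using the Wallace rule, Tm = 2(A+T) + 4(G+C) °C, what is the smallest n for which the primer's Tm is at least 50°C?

n = 18

First 17 bases: ATAACGGTAACTCGCAA → Tm = 48°C (< 50°C)
First 18 bases: ATAACGGTAACTCGCAAG → Tm = 52°C (≥ 50°C)
Since every base adds ≥2°C, Tm only increases with n, so the threshold is first crossed at n = 18.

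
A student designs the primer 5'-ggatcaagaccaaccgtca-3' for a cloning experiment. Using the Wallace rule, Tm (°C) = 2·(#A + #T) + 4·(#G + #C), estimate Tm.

C=6, G=4, T=2, A=7
AT pairs contribute 9, GC pairs contribute 10.
Tm = 4·10 + 2·9 = 40 + 18 = 58°C

58°C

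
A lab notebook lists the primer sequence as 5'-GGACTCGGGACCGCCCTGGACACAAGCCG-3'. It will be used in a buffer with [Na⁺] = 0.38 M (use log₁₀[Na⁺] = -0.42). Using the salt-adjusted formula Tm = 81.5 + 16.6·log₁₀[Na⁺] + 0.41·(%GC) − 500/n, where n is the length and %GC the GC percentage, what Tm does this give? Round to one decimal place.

Length n = 29. Counting bases: T=2, C=11, A=6, G=10
G+C = 21, so %GC = 21/29 × 100 = 72.414%
Salt term: 16.6 × (-0.42) = -6.972
GC term: 0.41 × 72.414 = 29.69; length term: −500/29 = −17.241
Tm = 81.5 + (-6.972) + 29.69 − 17.241 = 86.977 → 87.0°C

87.0°C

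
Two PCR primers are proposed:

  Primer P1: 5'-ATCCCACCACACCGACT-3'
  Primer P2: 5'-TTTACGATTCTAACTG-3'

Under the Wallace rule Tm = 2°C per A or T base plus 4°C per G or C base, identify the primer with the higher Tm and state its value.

Primer P1, 54°C

Primer P1: A+T=7, G+C=10 → Tm = 2(7)+4(10) = 54°C
Primer P2: A+T=11, G+C=5 → Tm = 2(11)+4(5) = 42°C
54°C vs 42°C → primer P1 is higher.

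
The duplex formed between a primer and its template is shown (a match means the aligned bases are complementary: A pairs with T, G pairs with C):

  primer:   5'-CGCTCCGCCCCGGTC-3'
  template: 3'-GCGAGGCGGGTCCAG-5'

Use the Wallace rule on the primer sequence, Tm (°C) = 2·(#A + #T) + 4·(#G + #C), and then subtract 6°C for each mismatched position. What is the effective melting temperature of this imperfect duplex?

50°C

Primer base counts: A=0, T=2, G=4, C=9 → A+T=2, G+C=13
Perfect-match Tm = 2(2) + 4(13) = 4 + 52 = 56°C
Mismatches (positions where the bases are not complementary): 1 (at position 11)
Effective Tm = 56 − 1×6 = 56 − 6 = 50°C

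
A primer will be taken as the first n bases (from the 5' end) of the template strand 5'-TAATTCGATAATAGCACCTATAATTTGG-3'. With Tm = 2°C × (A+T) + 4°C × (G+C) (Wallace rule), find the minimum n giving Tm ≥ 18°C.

First 6 bases: TAATTC → Tm = 14°C (< 18°C)
First 7 bases: TAATTCG → Tm = 18°C (≥ 18°C)
Since every base adds ≥2°C, Tm only increases with n, so the threshold is first crossed at n = 7.

n = 7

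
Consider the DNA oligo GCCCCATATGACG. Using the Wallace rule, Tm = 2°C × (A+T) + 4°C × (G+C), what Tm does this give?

42°C

A=3, G=3, C=5, T=2
So N_AT = 5 and N_GC = 8.
Tm = 4·8 + 2·5 = 32 + 10 = 42°C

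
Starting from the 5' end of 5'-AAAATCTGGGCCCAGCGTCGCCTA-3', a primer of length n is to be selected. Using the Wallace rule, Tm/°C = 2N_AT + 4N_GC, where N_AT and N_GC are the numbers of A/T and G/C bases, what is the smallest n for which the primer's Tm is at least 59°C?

First 18 bases: AAAATCTGGGCCCAGCGT → Tm = 56°C (< 59°C)
First 19 bases: AAAATCTGGGCCCAGCGTC → Tm = 60°C (≥ 59°C)
Since every base adds ≥2°C, Tm only increases with n, so the threshold is first crossed at n = 19.

n = 19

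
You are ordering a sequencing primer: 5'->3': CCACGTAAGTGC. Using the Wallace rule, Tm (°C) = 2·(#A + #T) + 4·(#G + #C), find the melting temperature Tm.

Base counts: C=4, T=2, A=3, G=3
A+T = 5, G+C = 7
Tm = 2(5) + 4(7) = 10 + 28 = 38°C

38°C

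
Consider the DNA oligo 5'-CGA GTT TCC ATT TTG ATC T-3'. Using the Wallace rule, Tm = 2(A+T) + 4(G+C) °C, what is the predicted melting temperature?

Counting bases: A=3, T=9, C=4, G=3
A+T = 12, G+C = 7
Tm = 2×12 + 4×7 = 52°C

52°C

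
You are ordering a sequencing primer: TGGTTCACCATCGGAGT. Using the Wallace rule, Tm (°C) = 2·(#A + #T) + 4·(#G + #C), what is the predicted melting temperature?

52°C

Base counts: G=5, T=5, C=4, A=3
A+T = 8, G+C = 9
Tm = 2×8 + 4×9 = 52°C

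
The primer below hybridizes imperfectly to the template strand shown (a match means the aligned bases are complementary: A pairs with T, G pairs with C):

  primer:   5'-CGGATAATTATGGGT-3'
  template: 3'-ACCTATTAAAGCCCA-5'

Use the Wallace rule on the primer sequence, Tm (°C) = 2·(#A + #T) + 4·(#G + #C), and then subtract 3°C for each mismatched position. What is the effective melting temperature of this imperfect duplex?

Primer base counts: A=4, T=5, G=5, C=1 → A+T=9, G+C=6
Perfect-match Tm = 2(9) + 4(6) = 18 + 24 = 42°C
Mismatches (positions where the bases are not complementary): 3 (at positions 1, 10, 11)
Effective Tm = 42 − 3×3 = 42 − 9 = 33°C

33°C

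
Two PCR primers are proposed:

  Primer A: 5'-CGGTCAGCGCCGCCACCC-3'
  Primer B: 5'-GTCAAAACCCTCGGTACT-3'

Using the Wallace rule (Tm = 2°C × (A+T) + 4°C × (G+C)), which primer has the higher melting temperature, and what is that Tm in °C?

Primer A, 66°C

Primer A: A+T=3, G+C=15 → Tm = 2(3)+4(15) = 66°C
Primer B: A+T=9, G+C=9 → Tm = 2(9)+4(9) = 54°C
66°C vs 54°C → primer A is higher.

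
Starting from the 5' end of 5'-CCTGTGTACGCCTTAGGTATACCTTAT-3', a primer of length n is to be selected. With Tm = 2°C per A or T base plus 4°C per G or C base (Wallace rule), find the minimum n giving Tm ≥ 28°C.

n = 9

First 8 bases: CCTGTGTA → Tm = 24°C (< 28°C)
First 9 bases: CCTGTGTAC → Tm = 28°C (≥ 28°C)
Since every base adds ≥2°C, Tm only increases with n, so the threshold is first crossed at n = 9.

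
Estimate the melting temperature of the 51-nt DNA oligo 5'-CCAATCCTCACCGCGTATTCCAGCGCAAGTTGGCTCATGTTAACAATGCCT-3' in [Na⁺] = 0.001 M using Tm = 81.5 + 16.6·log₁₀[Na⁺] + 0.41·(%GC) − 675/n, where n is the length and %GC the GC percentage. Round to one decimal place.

Length n = 51. Base counts: G=9, A=12, T=13, C=17
G+C = 26, so %GC = 26/51 × 100 = 50.98%
Salt term: 16.6 × (-3) = -49.8
GC term: 0.41 × 50.98 = 20.902; length term: −675/51 = −13.235
Tm = 81.5 + (-49.8) + 20.902 − 13.235 = 39.367 → 39.4°C

39.4°C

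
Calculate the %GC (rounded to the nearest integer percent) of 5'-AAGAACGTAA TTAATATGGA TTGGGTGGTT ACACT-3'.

Counting bases: G=9, C=3, A=12, T=11
G+C = 9 + 3 = 12 out of 35 bases
%GC = 12/35 × 100 = 34.29% ≈ 34%

34%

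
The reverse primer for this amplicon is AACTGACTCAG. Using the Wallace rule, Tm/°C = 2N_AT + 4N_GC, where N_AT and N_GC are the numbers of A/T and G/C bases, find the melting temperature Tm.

Scanning the sequence gives T=2, A=4, G=2, C=3.
A+T = 6, G+C = 5
Tm = 4·5 + 2·6 = 20 + 12 = 32°C

32°C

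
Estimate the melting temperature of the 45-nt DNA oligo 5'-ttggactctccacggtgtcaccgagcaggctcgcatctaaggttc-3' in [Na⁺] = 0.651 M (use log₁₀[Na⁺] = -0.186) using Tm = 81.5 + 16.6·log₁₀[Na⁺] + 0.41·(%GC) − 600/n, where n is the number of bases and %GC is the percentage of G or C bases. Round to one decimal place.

88.8°C

Length n = 45. Base counts: C=14, A=8, G=12, T=11
G+C = 26, so %GC = 26/45 × 100 = 57.778%
Salt term: 16.6 × (-0.186) = -3.088
GC term: 0.41 × 57.778 = 23.689; length term: −600/45 = −13.333
Tm = 81.5 + (-3.088) + 23.689 − 13.333 = 88.768 → 88.8°C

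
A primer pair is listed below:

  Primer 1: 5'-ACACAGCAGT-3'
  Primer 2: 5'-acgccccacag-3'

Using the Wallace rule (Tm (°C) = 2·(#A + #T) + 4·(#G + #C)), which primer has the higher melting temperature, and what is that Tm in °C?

Primer 2, 38°C

Primer 1: A+T=5, G+C=5 → Tm = 2(5)+4(5) = 30°C
Primer 2: A+T=3, G+C=8 → Tm = 2(3)+4(8) = 38°C
30°C vs 38°C → primer 2 is higher.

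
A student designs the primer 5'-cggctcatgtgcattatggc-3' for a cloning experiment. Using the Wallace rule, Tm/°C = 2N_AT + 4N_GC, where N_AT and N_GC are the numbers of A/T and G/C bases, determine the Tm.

62°C

G=6, T=6, A=3, C=5
A+T = 9, G+C = 11
Tm = 2(9) + 4(11) = 18 + 44 = 62°C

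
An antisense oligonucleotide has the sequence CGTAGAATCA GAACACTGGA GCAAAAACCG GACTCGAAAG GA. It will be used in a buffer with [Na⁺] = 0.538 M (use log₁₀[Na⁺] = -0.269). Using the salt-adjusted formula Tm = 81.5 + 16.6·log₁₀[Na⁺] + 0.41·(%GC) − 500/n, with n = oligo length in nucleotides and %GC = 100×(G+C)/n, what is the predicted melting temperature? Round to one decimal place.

Length n = 42. Counting bases: A=18, C=9, G=11, T=4
G+C = 20, so %GC = 20/42 × 100 = 47.619%
Salt term: 16.6 × (-0.269) = -4.465
GC term: 0.41 × 47.619 = 19.524; length term: −500/42 = −11.905
Tm = 81.5 + (-4.465) + 19.524 − 11.905 = 84.654 → 84.7°C

84.7°C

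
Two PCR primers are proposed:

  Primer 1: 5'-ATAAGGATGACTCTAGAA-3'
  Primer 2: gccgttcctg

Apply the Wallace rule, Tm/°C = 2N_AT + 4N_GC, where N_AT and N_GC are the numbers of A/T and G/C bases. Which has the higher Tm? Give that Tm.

Primer 1, 48°C

Primer 1: A+T=12, G+C=6 → Tm = 2(12)+4(6) = 48°C
Primer 2: A+T=3, G+C=7 → Tm = 2(3)+4(7) = 34°C
48°C vs 34°C → primer 1 is higher.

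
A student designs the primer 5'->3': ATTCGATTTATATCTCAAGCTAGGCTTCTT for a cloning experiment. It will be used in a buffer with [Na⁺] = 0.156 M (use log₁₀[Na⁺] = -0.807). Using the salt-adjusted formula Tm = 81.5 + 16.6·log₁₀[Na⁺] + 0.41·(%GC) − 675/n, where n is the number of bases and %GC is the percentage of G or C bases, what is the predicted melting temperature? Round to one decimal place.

Length n = 30. Base counts: G=4, A=7, T=13, C=6
G+C = 10, so %GC = 10/30 × 100 = 33.333%
Salt term: 16.6 × (-0.807) = -13.396
GC term: 0.41 × 33.333 = 13.667; length term: −675/30 = −22.5
Tm = 81.5 + (-13.396) + 13.667 − 22.5 = 59.271 → 59.3°C

59.3°C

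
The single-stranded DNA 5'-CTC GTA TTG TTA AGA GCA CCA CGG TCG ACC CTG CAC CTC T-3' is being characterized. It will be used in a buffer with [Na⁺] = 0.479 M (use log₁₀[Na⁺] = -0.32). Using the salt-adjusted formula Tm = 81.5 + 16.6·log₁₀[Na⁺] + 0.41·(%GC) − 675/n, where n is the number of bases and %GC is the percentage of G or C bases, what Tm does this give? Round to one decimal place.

Length n = 40. Base counts: G=8, C=14, A=8, T=10
G+C = 22, so %GC = 22/40 × 100 = 55%
Salt term: 16.6 × (-0.32) = -5.312
GC term: 0.41 × 55 = 22.55; length term: −675/40 = −16.875
Tm = 81.5 + (-5.312) + 22.55 − 16.875 = 81.863 → 81.9°C

81.9°C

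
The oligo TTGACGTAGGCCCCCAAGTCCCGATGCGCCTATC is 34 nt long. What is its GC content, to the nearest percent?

62%

Base counts: C=13, T=7, A=6, G=8
G+C = 8 + 13 = 21 out of 34 bases
%GC = 21/34 × 100 = 61.76% ≈ 62%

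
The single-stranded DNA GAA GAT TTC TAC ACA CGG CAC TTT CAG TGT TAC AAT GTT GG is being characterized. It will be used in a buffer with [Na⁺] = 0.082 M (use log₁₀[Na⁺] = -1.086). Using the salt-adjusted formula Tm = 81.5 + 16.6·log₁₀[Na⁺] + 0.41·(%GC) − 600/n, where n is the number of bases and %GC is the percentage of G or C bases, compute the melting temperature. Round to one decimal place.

Length n = 41. A=11, G=9, T=13, C=8
G+C = 17, so %GC = 17/41 × 100 = 41.463%
Salt term: 16.6 × (-1.086) = -18.028
GC term: 0.41 × 41.463 = 17; length term: −600/41 = −14.634
Tm = 81.5 + (-18.028) + 17 − 14.634 = 65.838 → 65.8°C

65.8°C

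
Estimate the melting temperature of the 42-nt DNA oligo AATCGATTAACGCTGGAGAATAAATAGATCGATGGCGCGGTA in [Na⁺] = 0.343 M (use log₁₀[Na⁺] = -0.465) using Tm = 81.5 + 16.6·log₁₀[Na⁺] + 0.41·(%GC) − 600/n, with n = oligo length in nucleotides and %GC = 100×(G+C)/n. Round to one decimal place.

77.1°C

Length n = 42. T=9, C=6, A=15, G=12
G+C = 18, so %GC = 18/42 × 100 = 42.857%
Salt term: 16.6 × (-0.465) = -7.719
GC term: 0.41 × 42.857 = 17.571; length term: −600/42 = −14.286
Tm = 81.5 + (-7.719) + 17.571 − 14.286 = 77.066 → 77.1°C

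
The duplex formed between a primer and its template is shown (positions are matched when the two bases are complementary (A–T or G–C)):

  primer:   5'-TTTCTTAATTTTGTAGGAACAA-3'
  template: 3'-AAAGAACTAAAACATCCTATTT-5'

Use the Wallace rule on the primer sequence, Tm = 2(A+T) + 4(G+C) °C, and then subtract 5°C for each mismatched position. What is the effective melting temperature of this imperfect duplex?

39°C

Primer base counts: A=7, T=10, G=3, C=2 → A+T=17, G+C=5
Perfect-match Tm = 2(17) + 4(5) = 34 + 20 = 54°C
Mismatches (positions where the bases are not complementary): 3 (at positions 7, 19, 20)
Effective Tm = 54 − 3×5 = 54 − 15 = 39°C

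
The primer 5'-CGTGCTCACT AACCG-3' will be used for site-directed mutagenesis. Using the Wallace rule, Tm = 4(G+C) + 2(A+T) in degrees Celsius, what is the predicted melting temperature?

Scanning the sequence gives A=3, C=6, G=3, T=3.
AT pairs contribute 6, GC pairs contribute 9.
Tm = 2×6 + 4×9 = 48°C

48°C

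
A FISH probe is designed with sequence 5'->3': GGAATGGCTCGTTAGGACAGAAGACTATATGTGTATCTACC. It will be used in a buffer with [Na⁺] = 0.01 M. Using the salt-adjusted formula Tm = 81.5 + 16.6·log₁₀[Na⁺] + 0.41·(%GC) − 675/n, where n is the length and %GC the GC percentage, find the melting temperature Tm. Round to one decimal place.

Length n = 41. Base counts: A=12, C=7, G=11, T=11
G+C = 18, so %GC = 18/41 × 100 = 43.902%
Salt term: 16.6 × (-2) = -33.2
GC term: 0.41 × 43.902 = 18; length term: −675/41 = −16.463
Tm = 81.5 + (-33.2) + 18 − 16.463 = 49.837 → 49.8°C

49.8°C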